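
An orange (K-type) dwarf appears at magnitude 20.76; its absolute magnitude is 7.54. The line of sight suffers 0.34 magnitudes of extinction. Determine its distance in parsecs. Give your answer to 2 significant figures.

m − M = 5 log₁₀(d/10 pc) + A  ⇒  20.76 − (7.54) − 0.34 = 5 log₁₀(d/10)
12.880 = 5 log₁₀(d/10)
log₁₀ d = (m − M − A)/5 + 1 = 3.5760
d = 10^3.5760 = 3767 pc

d ≈ 3800 pc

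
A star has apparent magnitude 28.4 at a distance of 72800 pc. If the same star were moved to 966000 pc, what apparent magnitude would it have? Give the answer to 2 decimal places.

m ≈ 34.01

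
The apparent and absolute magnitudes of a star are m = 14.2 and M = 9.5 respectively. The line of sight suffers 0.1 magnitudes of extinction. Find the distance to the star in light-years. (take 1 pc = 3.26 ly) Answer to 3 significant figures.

d ≈ 271 ly

m − M = 5 log₁₀(d/10 pc) + A  ⇒  14.2 − (9.5) − 0.1 = 5 log₁₀(d/10)
4.600 = 5 log₁₀(d/10)
log₁₀ d = (m − M − A)/5 + 1 = 1.9200
d = 10^1.9200 = 83.18 pc
= 271.2 ly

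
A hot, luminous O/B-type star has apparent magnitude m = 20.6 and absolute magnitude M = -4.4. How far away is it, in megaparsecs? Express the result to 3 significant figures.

Distance modulus: m − M = 20.6 − (-4.4) = 25.000
m − M = 5 log₁₀ d − 5
log₁₀ d = (m − M)/5 + 1 = 6.0000
d = 10^6.0000 = 1.000×10^6 pc
= 1.000 Mpc

d ≈ 1.00 Mpc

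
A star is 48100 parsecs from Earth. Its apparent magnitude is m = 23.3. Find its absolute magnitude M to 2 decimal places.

M ≈ 4.89

5 log₁₀(d/10 pc) = 5 log₁₀(48100) − 5 = 18.411
M = m − 5 log₁₀(d/10) = 23.3 − 18.411 = 4.889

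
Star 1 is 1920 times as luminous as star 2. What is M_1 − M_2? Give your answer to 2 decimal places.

M_1 − M_2 ≈ -8.21

Pogson: ΔM = −2.5 log₁₀(ratio) = −2.5 log₁₀(1920) = −2.5 × 3.2833 = -8.208
Star 1 is brighter, so it has the smaller magnitude: the difference is negative.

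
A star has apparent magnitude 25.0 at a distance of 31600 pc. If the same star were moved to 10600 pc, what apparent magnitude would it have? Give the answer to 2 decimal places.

m ≈ 22.63

Flux ∝ 1/d², so Δm = 5 log₁₀(d₂/d₁) = 5 log₁₀(10600/31600) = -2.372
m₂ = m₁ + Δm = 25.0 + (-2.372) = 22.628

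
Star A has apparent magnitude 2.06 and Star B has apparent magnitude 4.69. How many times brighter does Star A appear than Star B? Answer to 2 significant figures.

11

Δm = 2.06 − (4.69) = -2.63
Flux ratio = 10^(−0.4 Δm) = 10^(−0.4 × -2.63) = 10^1.052 = 11.27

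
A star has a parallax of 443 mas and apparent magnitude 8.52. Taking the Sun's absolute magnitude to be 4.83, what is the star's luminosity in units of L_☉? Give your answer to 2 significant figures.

L/L_☉ ≈ 1.7×10^-3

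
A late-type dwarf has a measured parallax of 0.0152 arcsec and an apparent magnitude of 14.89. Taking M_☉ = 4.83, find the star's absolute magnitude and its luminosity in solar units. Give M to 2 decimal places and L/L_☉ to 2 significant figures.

d = 1/p = 1/0.0152″ = 65.79 pc
M = m − 5 log₁₀ d + 5 = 14.89 − 5·1.8182 + 5 = 10.799
M − M_☉ = 10.799 − 4.83 = 5.969
L/L_☉ = 10^(−0.4 × 5.969) = 4.096×10^-3

M ≈ 10.80; L/L_☉ ≈ 4.1×10^-3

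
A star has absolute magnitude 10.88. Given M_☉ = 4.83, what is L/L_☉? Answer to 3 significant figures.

L/L_☉ ≈ 3.80×10^-3

M − M_☉ = 10.88 − 4.83 = 6.050
L/L_☉ = 10^(−0.4 (M − M_☉)) = 10^-2.420 = 3.802×10^-3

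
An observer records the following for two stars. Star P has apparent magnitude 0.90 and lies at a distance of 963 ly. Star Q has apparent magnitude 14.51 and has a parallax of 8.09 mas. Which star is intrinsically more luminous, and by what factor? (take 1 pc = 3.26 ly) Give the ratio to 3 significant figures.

Star P is more luminous, by a factor of 1.59×10^6.

Star P: d = 963 ly / 3.26 = 295.4 pc
Star P: M = m − 5 log₁₀ d + 5 = 0.90 − 5·2.4704 + 5 = -6.452
Star Q: p = 8.09 mas = 8.09×10^-3″ → d = 1/p = 123.6 pc
Star Q: M = m − 5 log₁₀ d + 5 = 14.51 − 5·2.0921 + 5 = 9.050
ΔM = M_P − M_Q = -6.452 − (9.050) = -15.502; smaller M is more luminous → Star P.
L ratio = 10^(0.4 |ΔM|) = 10^6.201 = 1.588×10^6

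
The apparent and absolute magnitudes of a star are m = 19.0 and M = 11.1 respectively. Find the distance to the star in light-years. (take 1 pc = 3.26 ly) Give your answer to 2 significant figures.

Distance modulus: m − M = 19.0 − (11.1) = 7.900
m − M = 5 log₁₀ d − 5
log₁₀ d = (m − M)/5 + 1 = 2.5800
d = 10^2.5800 = 380.2 pc
= 1239 ly

d ≈ 1200 ly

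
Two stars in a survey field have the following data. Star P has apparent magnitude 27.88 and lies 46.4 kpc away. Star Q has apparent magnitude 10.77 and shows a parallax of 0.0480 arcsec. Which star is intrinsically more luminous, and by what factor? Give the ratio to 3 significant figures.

Star Q is more luminous, by a factor of 1.41.

Star P: d = 46.4 kpc = 46400 pc
Star P: M = m − 5 log₁₀ d + 5 = 27.88 − 5·4.6665 + 5 = 9.547
Star Q: d = 1/p = 1/0.0480″ = 20.83 pc
Star Q: M = m − 5 log₁₀ d + 5 = 10.77 − 5·1.3188 + 5 = 9.176
ΔM = M_P − M_Q = 9.547 − (9.176) = 0.371; smaller M is more luminous → Star Q.
L ratio = 10^(0.4 |ΔM|) = 10^0.148 = 1.408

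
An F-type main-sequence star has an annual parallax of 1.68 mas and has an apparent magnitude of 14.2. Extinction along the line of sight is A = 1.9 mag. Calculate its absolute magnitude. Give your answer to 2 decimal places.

M ≈ 3.43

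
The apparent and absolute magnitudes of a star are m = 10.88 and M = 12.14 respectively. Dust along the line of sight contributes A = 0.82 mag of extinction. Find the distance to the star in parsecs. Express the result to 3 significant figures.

d ≈ 3.84 pc

m − M = 5 log₁₀(d/10 pc) + A  ⇒  10.88 − (12.14) − 0.82 = 5 log₁₀(d/10)
-2.080 = 5 log₁₀(d/10)
log₁₀ d = (m − M − A)/5 + 1 = 0.5840
d = 10^0.5840 = 3.837 pc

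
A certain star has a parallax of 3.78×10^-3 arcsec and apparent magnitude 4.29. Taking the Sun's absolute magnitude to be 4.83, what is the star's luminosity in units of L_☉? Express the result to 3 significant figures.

L/L_☉ ≈ 1150

d = 1/p = 1/3.78×10^-3″ = 264.6 pc
M = m − 5 log₁₀ d + 5 = 4.29 − 5·2.4225 + 5 = -2.823
M − M_☉ = -2.823 − 4.83 = -7.653
L/L_☉ = 10^(−0.4 × -7.653) = 1151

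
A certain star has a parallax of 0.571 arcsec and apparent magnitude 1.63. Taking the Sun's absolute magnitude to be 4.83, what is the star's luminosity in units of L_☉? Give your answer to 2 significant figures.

d = 1/p = 1/0.571″ = 1.751 pc
M = m − 5 log₁₀ d + 5 = 1.63 − 5·0.2434 + 5 = 5.413
M − M_☉ = 5.413 − 4.83 = 0.583
L/L_☉ = 10^(−0.4 × 0.583) = 0.5844

L/L_☉ ≈ 0.58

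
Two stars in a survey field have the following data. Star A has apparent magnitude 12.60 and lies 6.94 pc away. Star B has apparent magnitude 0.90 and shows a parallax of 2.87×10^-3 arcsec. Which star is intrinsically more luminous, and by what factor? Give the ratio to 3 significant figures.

Star B is more luminous, by a factor of 1.21×10^8.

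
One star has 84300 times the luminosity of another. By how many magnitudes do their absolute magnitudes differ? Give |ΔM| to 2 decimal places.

Pogson: ΔM = −2.5 log₁₀(ratio) = −2.5 log₁₀(84300) = −2.5 × 4.9258 = -12.315

|ΔM| ≈ 12.31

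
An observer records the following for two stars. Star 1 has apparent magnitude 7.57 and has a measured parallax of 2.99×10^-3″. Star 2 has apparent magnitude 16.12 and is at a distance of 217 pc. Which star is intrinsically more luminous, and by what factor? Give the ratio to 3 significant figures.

Star 1 is more luminous, by a factor of 6250.

Star 1: d = 1/p = 1/2.99×10^-3″ = 334.4 pc
Star 1: M = m − 5 log₁₀ d + 5 = 7.57 − 5·2.5243 + 5 = -0.052
Star 2: M = m − 5 log₁₀ d + 5 = 16.12 − 5·2.3365 + 5 = 9.438
ΔM = M_1 − M_2 = -0.052 − (9.438) = -9.489; smaller M is more luminous → Star 1.
L ratio = 10^(0.4 |ΔM|) = 10^3.796 = 6248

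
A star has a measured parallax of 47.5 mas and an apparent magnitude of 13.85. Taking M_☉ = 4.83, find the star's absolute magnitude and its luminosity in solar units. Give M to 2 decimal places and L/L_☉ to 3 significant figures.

M ≈ 12.23; L/L_☉ ≈ 1.09×10^-3

d = 1/p = 1000/47.5 mas = 21.05 pc
M = m − 5 log₁₀ d + 5 = 13.85 − 5·1.3233 + 5 = 12.233
M − M_☉ = 12.233 − 4.83 = 7.403
L/L_☉ = 10^(−0.4 × 7.403) = 1.093×10^-3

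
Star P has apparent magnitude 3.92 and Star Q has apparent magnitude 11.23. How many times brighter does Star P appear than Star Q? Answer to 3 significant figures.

839

Magnitude difference = -7.31
Flux ratio = 10^(−0.4 Δm) = 10^(−0.4 × -7.31) = 10^2.924 = 839.5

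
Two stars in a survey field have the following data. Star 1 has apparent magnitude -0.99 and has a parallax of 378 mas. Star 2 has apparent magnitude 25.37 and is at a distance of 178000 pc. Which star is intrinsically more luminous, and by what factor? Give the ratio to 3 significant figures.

Star 1 is more luminous, by a factor of 7.73.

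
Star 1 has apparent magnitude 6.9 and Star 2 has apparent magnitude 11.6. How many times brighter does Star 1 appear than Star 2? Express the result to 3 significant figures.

75.9

Magnitude difference = -4.7
Flux ratio = 10^(−0.4 Δm) = 10^(−0.4 × -4.7) = 10^1.880 = 75.86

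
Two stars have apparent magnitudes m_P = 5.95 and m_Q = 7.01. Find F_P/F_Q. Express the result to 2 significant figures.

Magnitude difference = -1.06
Flux ratio = 10^(−0.4 Δm) = 10^(−0.4 × -1.06) = 10^0.424 = 2.655

F_P/F_Q ≈ 2.7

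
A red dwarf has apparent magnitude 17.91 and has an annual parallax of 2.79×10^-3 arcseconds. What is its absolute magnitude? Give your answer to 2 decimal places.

d = 1/p = 1/2.79×10^-3″ = 358.4 pc
5 log₁₀(d/10 pc) = 5 log₁₀(358.4) − 5 = 7.772
M = m − 5 log₁₀(d/10) = 17.91 − 7.772 = 10.138

M ≈ 10.14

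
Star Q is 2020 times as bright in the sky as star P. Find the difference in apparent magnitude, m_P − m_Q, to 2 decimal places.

m_P − m_Q ≈ 8.26

Pogson: Δm = −2.5 log₁₀(ratio) = −2.5 log₁₀(2020) = −2.5 × 3.3054 = -8.263
Star Q is brighter so has the smaller magnitude: m_P − m_Q is positive.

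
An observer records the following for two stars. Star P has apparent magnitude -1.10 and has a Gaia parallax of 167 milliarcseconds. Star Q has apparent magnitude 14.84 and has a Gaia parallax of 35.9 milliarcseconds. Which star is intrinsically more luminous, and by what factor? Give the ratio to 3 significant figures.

Star P is more luminous, by a factor of 110000.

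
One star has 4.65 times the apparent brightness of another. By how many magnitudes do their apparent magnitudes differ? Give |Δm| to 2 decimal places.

Pogson: Δm = −2.5 log₁₀(ratio) = −2.5 log₁₀(4.65) = −2.5 × 0.6675 = -1.669

|Δm| ≈ 1.67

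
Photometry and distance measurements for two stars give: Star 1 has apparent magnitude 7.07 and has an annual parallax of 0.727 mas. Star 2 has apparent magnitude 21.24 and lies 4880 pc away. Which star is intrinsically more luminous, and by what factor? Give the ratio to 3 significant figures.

Star 1: p = 0.727 mas = 7.27×10^-4″ → d = 1/p = 1376 pc
Star 1: M = m − 5 log₁₀ d + 5 = 7.07 − 5·3.1385 + 5 = -3.622
Star 2: M = m − 5 log₁₀ d + 5 = 21.24 − 5·3.6884 + 5 = 7.798
ΔM = M_1 − M_2 = -3.622 − (7.798) = -11.420; smaller M is more luminous → Star 1.
L ratio = 10^(0.4 |ΔM|) = 10^4.568 = 36990

Star 1 is more luminous, by a factor of 37000.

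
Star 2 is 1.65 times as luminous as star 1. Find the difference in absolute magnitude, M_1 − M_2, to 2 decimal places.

M_1 − M_2 ≈ 0.54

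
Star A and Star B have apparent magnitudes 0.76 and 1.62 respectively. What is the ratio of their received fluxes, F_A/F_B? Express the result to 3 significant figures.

F_A/F_B ≈ 2.21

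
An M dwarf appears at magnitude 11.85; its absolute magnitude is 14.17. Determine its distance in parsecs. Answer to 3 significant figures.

d ≈ 3.44 pc

Distance modulus: m − M = 11.85 − (14.17) = -2.320
m − M = 5 log₁₀ d − 5
log₁₀ d = (m − M)/5 + 1 = 0.5360
d = 10^0.5360 = 3.436 pc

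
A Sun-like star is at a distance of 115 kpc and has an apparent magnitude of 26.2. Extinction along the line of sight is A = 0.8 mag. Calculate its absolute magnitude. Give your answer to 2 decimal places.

d = 115 kpc = 115000 pc
5 log₁₀(d/10 pc) = 5 log₁₀(115000) − 5 = 20.303
M = m − 5 log₁₀(d/10) − A = 26.2 − 20.303 − 0.8 = 5.097

M ≈ 5.10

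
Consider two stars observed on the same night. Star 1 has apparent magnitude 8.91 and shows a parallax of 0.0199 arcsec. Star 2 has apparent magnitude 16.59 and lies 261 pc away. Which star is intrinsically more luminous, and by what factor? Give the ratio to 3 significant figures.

Star 1 is more luminous, by a factor of 43.8.

Star 1: d = 1/p = 1/0.0199″ = 50.25 pc
Star 1: M = m − 5 log₁₀ d + 5 = 8.91 − 5·1.7011 + 5 = 5.404
Star 2: M = m − 5 log₁₀ d + 5 = 16.59 − 5·2.4166 + 5 = 9.507
ΔM = M_1 − M_2 = 5.404 − (9.507) = -4.103; smaller M is more luminous → Star 1.
L ratio = 10^(0.4 |ΔM|) = 10^1.641 = 43.75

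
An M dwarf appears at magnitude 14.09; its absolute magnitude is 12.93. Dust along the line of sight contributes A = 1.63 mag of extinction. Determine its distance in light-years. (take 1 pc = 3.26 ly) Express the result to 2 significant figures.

d ≈ 26 ly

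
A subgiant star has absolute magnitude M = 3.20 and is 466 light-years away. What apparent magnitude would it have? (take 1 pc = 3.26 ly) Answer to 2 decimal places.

d = 466 ly / 3.26 = 142.9 pc
m = M + 5 log₁₀ d − 5 = 3.20 + 5·2.1552 − 5 = 8.976

m ≈ 8.98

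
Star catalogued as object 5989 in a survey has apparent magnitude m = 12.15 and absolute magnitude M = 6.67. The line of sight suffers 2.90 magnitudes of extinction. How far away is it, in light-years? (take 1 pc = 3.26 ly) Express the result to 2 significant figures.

m − M = 5 log₁₀(d/10 pc) + A  ⇒  12.15 − (6.67) − 2.90 = 5 log₁₀(d/10)
2.580 = 5 log₁₀(d/10)
log₁₀ d = (m − M − A)/5 + 1 = 1.5160
d = 10^1.5160 = 32.81 pc
= 107.0 ly

d ≈ 110 ly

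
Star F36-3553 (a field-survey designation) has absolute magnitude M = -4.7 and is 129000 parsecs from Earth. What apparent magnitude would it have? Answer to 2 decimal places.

m = M + 5 log₁₀ d − 5 = -4.7 + 5·5.1106 − 5 = 15.853

m ≈ 15.85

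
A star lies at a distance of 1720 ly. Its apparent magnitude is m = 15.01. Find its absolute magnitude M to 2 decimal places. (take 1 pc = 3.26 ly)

M ≈ 6.40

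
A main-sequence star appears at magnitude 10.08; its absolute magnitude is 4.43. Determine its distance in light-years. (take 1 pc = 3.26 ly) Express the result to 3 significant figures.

μ = m − M = 5.650
m − M = 5 log₁₀ d − 5
log₁₀ d = (m − M)/5 + 1 = 2.1300
d = 10^2.1300 = 134.9 pc
= 439.8 ly

d ≈ 440 ly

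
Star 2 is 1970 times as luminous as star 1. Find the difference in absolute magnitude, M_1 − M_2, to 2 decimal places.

M_1 − M_2 ≈ 8.24

Pogson: ΔM = −2.5 log₁₀(ratio) = −2.5 log₁₀(1970) = −2.5 × 3.2945 = -8.236
Star 2 is brighter so has the smaller magnitude: M_1 − M_2 is positive.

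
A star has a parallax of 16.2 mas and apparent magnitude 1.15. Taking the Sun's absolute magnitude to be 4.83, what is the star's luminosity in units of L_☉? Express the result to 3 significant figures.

L/L_☉ ≈ 1130

d = 1/p = 1000/16.2 mas = 61.73 pc
M = m − 5 log₁₀ d + 5 = 1.15 − 5·1.7905 + 5 = -2.802
M − M_☉ = -2.802 − 4.83 = -7.632
L/L_☉ = 10^(−0.4 × -7.632) = 1130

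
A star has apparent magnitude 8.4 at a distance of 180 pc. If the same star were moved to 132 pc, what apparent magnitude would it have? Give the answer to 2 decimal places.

Flux ∝ 1/d², so Δm = 5 log₁₀(d₂/d₁) = 5 log₁₀(132/180) = -0.673
m₂ = m₁ + Δm = 8.4 + (-0.673) = 7.727

m ≈ 7.73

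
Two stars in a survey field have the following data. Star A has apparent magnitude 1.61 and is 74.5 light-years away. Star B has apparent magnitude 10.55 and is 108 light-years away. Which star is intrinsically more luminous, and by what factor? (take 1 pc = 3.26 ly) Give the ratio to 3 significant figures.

Star A is more luminous, by a factor of 1790.

Star A: d = 74.5 ly / 3.26 = 22.85 pc
Star A: M = m − 5 log₁₀ d + 5 = 1.61 − 5·1.3589 + 5 = -0.185
Star B: d = 108 ly / 3.26 = 33.13 pc
Star B: M = m − 5 log₁₀ d + 5 = 10.55 − 5·1.5202 + 5 = 7.949
ΔM = M_A − M_B = -0.185 − (7.949) = -8.134; smaller M is more luminous → Star A.
L ratio = 10^(0.4 |ΔM|) = 10^3.253 = 1793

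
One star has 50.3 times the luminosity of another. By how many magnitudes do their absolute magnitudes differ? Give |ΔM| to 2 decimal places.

|ΔM| ≈ 4.25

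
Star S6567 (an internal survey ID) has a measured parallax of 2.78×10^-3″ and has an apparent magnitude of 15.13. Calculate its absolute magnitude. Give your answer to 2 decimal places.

M ≈ 7.35

d = 1/p = 1/2.78×10^-3″ = 359.7 pc
5 log₁₀(d/10 pc) = 5 log₁₀(359.7) − 5 = 7.780
M = m − 5 log₁₀(d/10) = 15.13 − 7.780 = 7.350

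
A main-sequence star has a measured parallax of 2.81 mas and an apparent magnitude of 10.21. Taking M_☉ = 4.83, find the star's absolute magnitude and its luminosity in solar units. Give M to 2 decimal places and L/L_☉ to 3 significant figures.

M ≈ 2.45; L/L_☉ ≈ 8.92

d = 1/p = 1000/2.81 mas = 355.9 pc
M = m − 5 log₁₀ d + 5 = 10.21 − 5·2.5513 + 5 = 2.454
M − M_☉ = 2.454 − 4.83 = -2.376
L/L_☉ = 10^(−0.4 × -2.376) = 8.925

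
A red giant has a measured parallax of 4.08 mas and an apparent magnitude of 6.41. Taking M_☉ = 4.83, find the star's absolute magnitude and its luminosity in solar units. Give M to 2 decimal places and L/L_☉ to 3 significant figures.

M ≈ -0.54; L/L_☉ ≈ 140

d = 1/p = 1000/4.08 mas = 245.1 pc
M = m − 5 log₁₀ d + 5 = 6.41 − 5·2.3893 + 5 = -0.537
M − M_☉ = -0.537 − 4.83 = -5.367
L/L_☉ = 10^(−0.4 × -5.367) = 140.2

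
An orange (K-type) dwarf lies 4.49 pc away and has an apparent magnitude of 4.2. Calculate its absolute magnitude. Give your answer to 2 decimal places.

5 log₁₀(d/10 pc) = 5 log₁₀(4.490) − 5 = -1.739
M = m − 5 log₁₀(d/10) = 4.2 + 1.739 = 5.939

M ≈ 5.94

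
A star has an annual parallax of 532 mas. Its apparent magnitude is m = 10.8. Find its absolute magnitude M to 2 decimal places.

p = 532 mas = 0.532″ → d = 1/p = 1.880 pc
5 log₁₀(d/10 pc) = 5 log₁₀(1.880) − 5 = -3.630
M = m − 5 log₁₀(d/10) = 10.8 + 3.630 = 14.430

M ≈ 14.43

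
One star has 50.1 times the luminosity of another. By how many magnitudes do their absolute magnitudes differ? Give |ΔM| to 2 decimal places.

Pogson: ΔM = −2.5 log₁₀(ratio) = −2.5 log₁₀(50.1) = −2.5 × 1.6998 = -4.250

|ΔM| ≈ 4.25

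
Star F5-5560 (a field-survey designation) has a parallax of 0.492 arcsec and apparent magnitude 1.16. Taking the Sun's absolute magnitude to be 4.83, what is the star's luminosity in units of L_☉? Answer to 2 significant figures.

d = 1/p = 1/0.492″ = 2.033 pc
M = m − 5 log₁₀ d + 5 = 1.16 − 5·0.3080 + 5 = 4.620
M − M_☉ = 4.620 − 4.83 = -0.210
L/L_☉ = 10^(−0.4 × -0.210) = 1.214

L/L_☉ ≈ 1.2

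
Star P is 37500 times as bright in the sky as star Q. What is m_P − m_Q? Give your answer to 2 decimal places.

m_P − m_Q ≈ -11.44

Pogson: Δm = −2.5 log₁₀(ratio) = −2.5 log₁₀(37500) = −2.5 × 4.5740 = -11.435
Star P is brighter, so it has the smaller magnitude: the difference is negative.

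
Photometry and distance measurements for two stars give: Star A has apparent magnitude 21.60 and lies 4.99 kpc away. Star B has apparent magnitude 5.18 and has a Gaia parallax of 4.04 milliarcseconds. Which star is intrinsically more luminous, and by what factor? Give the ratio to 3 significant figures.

Star A: d = 4.99 kpc = 4990 pc
Star A: M = m − 5 log₁₀ d + 5 = 21.60 − 5·3.6981 + 5 = 8.109
Star B: p = 4.04 mas = 4.04×10^-3″ → d = 1/p = 247.5 pc
Star B: M = m − 5 log₁₀ d + 5 = 5.18 − 5·2.3936 + 5 = -1.788
ΔM = M_A − M_B = 8.109 − (-1.788) = 9.898; smaller M is more luminous → Star B.
L ratio = 10^(0.4 |ΔM|) = 10^3.959 = 9100

Star B is more luminous, by a factor of 9100.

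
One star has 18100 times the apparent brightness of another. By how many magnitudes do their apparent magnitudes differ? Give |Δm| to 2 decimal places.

|Δm| ≈ 10.64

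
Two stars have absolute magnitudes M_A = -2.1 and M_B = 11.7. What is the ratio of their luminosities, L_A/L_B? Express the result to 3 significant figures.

L_A/L_B ≈ 331000

ΔM = M_A − M_B = -13.8
L_A/L_B = 10^(−0.4 ΔM) = 10^5.520 = 331100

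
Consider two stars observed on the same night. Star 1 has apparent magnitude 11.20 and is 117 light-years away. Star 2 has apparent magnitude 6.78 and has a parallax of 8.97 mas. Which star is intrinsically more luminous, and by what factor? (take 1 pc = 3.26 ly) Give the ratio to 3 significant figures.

Star 2 is more luminous, by a factor of 566.

Star 1: d = 117 ly / 3.26 = 35.89 pc
Star 1: M = m − 5 log₁₀ d + 5 = 11.20 − 5·1.5550 + 5 = 8.425
Star 2: p = 8.97 mas = 8.97×10^-3″ → d = 1/p = 111.5 pc
Star 2: M = m − 5 log₁₀ d + 5 = 6.78 − 5·2.0472 + 5 = 1.544
ΔM = M_1 − M_2 = 8.425 − (1.544) = 6.881; smaller M is more luminous → Star 2.
L ratio = 10^(0.4 |ΔM|) = 10^2.752 = 565.6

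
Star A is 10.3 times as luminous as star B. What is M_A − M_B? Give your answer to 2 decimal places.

M_A − M_B ≈ -2.53

Pogson: ΔM = −2.5 log₁₀(ratio) = −2.5 log₁₀(10.3) = −2.5 × 1.0128 = -2.532
Star A is brighter, so it has the smaller magnitude: the difference is negative.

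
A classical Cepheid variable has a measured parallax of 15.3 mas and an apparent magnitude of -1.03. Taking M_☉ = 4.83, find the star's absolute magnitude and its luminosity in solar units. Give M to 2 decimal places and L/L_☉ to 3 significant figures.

d = 1/p = 1000/15.3 mas = 65.36 pc
M = m − 5 log₁₀ d + 5 = -1.03 − 5·1.8153 + 5 = -5.107
M − M_☉ = -5.107 − 4.83 = -9.937
L/L_☉ = 10^(−0.4 × -9.937) = 9432

M ≈ -5.11; L/L_☉ ≈ 9430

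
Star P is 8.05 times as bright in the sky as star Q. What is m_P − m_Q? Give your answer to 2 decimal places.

m_P − m_Q ≈ -2.26

Pogson: Δm = −2.5 log₁₀(ratio) = −2.5 log₁₀(8.05) = −2.5 × 0.9058 = -2.264
Star P is brighter, so it has the smaller magnitude: the difference is negative.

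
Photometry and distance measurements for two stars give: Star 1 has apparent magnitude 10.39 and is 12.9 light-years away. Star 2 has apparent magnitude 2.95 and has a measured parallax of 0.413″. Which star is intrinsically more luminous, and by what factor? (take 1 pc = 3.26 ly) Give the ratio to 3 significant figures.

Star 1: d = 12.9 ly / 3.26 = 3.957 pc
Star 1: M = m − 5 log₁₀ d + 5 = 10.39 − 5·0.5974 + 5 = 12.403
Star 2: d = 1/p = 1/0.413″ = 2.421 pc
Star 2: M = m − 5 log₁₀ d + 5 = 2.95 − 5·0.3840 + 5 = 6.030
ΔM = M_1 − M_2 = 12.403 − (6.030) = 6.373; smaller M is more luminous → Star 2.
L ratio = 10^(0.4 |ΔM|) = 10^2.549 = 354.3

Star 2 is more luminous, by a factor of 354.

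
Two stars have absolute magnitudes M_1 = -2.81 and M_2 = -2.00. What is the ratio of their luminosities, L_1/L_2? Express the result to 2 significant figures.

L_1/L_2 ≈ 2.1

ΔM = M_1 − M_2 = -0.81
L_1/L_2 = 10^(−0.4 ΔM) = 10^0.324 = 2.109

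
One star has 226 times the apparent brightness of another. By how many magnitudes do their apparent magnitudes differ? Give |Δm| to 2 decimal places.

Pogson: Δm = −2.5 log₁₀(ratio) = −2.5 log₁₀(226) = −2.5 × 2.3541 = -5.885

|Δm| ≈ 5.89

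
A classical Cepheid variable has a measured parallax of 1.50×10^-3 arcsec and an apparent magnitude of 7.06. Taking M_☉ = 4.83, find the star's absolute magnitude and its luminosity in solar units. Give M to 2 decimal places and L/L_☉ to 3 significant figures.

d = 1/p = 1/1.50×10^-3″ = 666.7 pc
M = m − 5 log₁₀ d + 5 = 7.06 − 5·2.8239 + 5 = -2.060
M − M_☉ = -2.060 − 4.83 = -6.890
L/L_☉ = 10^(−0.4 × -6.890) = 569.9

M ≈ -2.06; L/L_☉ ≈ 570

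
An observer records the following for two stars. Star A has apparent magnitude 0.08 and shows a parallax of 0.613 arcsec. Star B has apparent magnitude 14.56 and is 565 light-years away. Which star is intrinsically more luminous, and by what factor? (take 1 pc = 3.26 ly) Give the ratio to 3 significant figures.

Star A: d = 1/p = 1/0.613″ = 1.631 pc
Star A: M = m − 5 log₁₀ d + 5 = 0.08 − 5·0.2125 + 5 = 4.017
Star B: d = 565 ly / 3.26 = 173.3 pc
Star B: M = m − 5 log₁₀ d + 5 = 14.56 − 5·2.2388 + 5 = 8.366
ΔM = M_A − M_B = 4.017 − (8.366) = -4.349; smaller M is more luminous → Star A.
L ratio = 10^(0.4 |ΔM|) = 10^1.739 = 54.88

Star A is more luminous, by a factor of 54.9.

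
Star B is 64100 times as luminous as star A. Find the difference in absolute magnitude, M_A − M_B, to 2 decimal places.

Pogson: ΔM = −2.5 log₁₀(ratio) = −2.5 log₁₀(64100) = −2.5 × 4.8069 = -12.017
Star B is brighter so has the smaller magnitude: M_A − M_B is positive.

M_A − M_B ≈ 12.02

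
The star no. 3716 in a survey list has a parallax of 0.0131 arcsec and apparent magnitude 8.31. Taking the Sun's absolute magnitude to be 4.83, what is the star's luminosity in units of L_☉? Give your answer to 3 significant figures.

L/L_☉ ≈ 2.36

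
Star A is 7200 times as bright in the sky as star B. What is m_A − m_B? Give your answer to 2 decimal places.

Pogson: Δm = −2.5 log₁₀(ratio) = −2.5 log₁₀(7200) = −2.5 × 3.8573 = -9.643
Star A is brighter, so it has the smaller magnitude: the difference is negative.

m_A − m_B ≈ -9.64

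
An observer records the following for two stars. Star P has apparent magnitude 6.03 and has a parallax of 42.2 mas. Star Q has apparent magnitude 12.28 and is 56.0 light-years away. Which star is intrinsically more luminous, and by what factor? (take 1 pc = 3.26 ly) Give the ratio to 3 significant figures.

Star P: p = 42.2 mas = 0.0422″ → d = 1/p = 23.70 pc
Star P: M = m − 5 log₁₀ d + 5 = 6.03 − 5·1.3747 + 5 = 4.157
Star Q: d = 56.0 ly / 3.26 = 17.18 pc
Star Q: M = m − 5 log₁₀ d + 5 = 12.28 − 5·1.2350 + 5 = 11.105
ΔM = M_P − M_Q = 4.157 − (11.105) = -6.949; smaller M is more luminous → Star P.
L ratio = 10^(0.4 |ΔM|) = 10^2.779 = 601.8

Star P is more luminous, by a factor of 602.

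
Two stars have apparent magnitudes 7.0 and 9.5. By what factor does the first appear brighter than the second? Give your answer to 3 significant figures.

Δm = 7.0 − (9.5) = -2.5
Flux ratio = 10^(−0.4 Δm) = 10^(−0.4 × -2.5) = 10^1.000 = 10.00

10.0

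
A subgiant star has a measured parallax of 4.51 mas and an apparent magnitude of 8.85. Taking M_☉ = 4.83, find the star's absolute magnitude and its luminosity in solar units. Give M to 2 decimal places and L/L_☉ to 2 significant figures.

d = 1/p = 1000/4.51 mas = 221.7 pc
M = m − 5 log₁₀ d + 5 = 8.85 − 5·2.3458 + 5 = 2.121
M − M_☉ = 2.121 − 4.83 = -2.709
L/L_☉ = 10^(−0.4 × -2.709) = 12.12

M ≈ 2.12; L/L_☉ ≈ 12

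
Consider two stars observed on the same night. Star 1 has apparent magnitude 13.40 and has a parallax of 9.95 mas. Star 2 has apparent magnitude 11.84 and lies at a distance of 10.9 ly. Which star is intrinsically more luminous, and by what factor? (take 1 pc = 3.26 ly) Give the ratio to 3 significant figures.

Star 1 is more luminous, by a factor of 215.

Star 1: p = 9.95 mas = 9.95×10^-3″ → d = 1/p = 100.5 pc
Star 1: M = m − 5 log₁₀ d + 5 = 13.40 − 5·2.0022 + 5 = 8.389
Star 2: d = 10.9 ly / 3.26 = 3.344 pc
Star 2: M = m − 5 log₁₀ d + 5 = 11.84 − 5·0.5242 + 5 = 14.219
ΔM = M_1 − M_2 = 8.389 − (14.219) = -5.830; smaller M is more luminous → Star 1.
L ratio = 10^(0.4 |ΔM|) = 10^2.332 = 214.8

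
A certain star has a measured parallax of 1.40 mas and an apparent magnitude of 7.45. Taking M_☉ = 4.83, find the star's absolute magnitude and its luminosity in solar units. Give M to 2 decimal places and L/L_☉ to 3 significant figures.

M ≈ -1.82; L/L_☉ ≈ 457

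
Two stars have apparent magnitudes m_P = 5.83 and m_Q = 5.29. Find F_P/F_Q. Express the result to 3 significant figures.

Δm = 5.83 − (5.29) = 0.54
Flux ratio = 10^(−0.4 Δm) = 10^(−0.4 × 0.54) = 10^-0.216 = 0.6081

F_P/F_Q ≈ 0.608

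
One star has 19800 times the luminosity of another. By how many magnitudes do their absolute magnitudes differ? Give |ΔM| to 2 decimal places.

|ΔM| ≈ 10.74

Pogson: ΔM = −2.5 log₁₀(ratio) = −2.5 log₁₀(19800) = −2.5 × 4.2967 = -10.742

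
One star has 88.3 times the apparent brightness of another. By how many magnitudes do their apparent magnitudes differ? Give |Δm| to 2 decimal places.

|Δm| ≈ 4.86

Pogson: Δm = −2.5 log₁₀(ratio) = −2.5 log₁₀(88.3) = −2.5 × 1.9460 = -4.865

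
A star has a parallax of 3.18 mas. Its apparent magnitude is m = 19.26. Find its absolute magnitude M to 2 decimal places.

M ≈ 11.77

p = 3.18 mas = 3.18×10^-3″ → d = 1/p = 314.5 pc
5 log₁₀(d/10 pc) = 5 log₁₀(314.5) − 5 = 7.488
M = m − 5 log₁₀(d/10) = 19.26 − 7.488 = 11.772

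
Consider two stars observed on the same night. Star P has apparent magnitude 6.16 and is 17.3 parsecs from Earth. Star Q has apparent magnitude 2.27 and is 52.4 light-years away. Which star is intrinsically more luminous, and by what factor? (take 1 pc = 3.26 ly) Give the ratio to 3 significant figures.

Star Q is more luminous, by a factor of 31.1.

Star P: M = m − 5 log₁₀ d + 5 = 6.16 − 5·1.2380 + 5 = 4.970
Star Q: d = 52.4 ly / 3.26 = 16.07 pc
Star Q: M = m − 5 log₁₀ d + 5 = 2.27 − 5·1.2061 + 5 = 1.239
ΔM = M_P − M_Q = 4.970 − (1.239) = 3.730; smaller M is more luminous → Star Q.
L ratio = 10^(0.4 |ΔM|) = 10^1.492 = 31.06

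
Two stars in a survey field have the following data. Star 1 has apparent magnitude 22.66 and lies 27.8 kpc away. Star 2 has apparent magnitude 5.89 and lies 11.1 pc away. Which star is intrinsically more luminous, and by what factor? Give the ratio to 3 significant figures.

Star 1: d = 27.8 kpc = 27800 pc
Star 1: M = m − 5 log₁₀ d + 5 = 22.66 − 5·4.4440 + 5 = 5.440
Star 2: M = m − 5 log₁₀ d + 5 = 5.89 − 5·1.0453 + 5 = 5.663
ΔM = M_1 − M_2 = 5.440 − (5.663) = -0.224; smaller M is more luminous → Star 1.
L ratio = 10^(0.4 |ΔM|) = 10^0.089 = 1.229

Star 1 is more luminous, by a factor of 1.23.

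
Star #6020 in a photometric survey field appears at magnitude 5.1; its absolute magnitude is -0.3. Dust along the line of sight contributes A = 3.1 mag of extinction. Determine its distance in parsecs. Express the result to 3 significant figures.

m − M = 5 log₁₀(d/10 pc) + A  ⇒  5.1 − (-0.3) − 3.1 = 5 log₁₀(d/10)
2.300 = 5 log₁₀(d/10)
log₁₀ d = (m − M − A)/5 + 1 = 1.4600
d = 10^1.4600 = 28.84 pc

d ≈ 28.8 pc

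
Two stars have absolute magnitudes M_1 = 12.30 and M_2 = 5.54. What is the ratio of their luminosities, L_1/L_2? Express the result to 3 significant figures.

L_1/L_2 ≈ 1.98×10^-3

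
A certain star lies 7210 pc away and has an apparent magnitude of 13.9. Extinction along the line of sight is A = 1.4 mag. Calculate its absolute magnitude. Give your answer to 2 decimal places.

5 log₁₀(d/10 pc) = 5 log₁₀(7210) − 5 = 14.290
M = m − 5 log₁₀(d/10) − A = 13.9 − 14.290 − 1.4 = -1.790

M ≈ -1.79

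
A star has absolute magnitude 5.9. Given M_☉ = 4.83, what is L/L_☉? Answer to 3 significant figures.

M − M_☉ = 5.9 − 4.83 = 1.070
L/L_☉ = 10^(−0.4 (M − M_☉)) = 10^-0.428 = 0.3733

L/L_☉ ≈ 0.373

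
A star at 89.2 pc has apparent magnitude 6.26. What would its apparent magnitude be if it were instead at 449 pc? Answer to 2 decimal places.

Flux ∝ 1/d², so Δm = 5 log₁₀(d₂/d₁) = 5 log₁₀(449/89.2) = 3.509
m₂ = m₁ + Δm = 6.26 + (3.509) = 9.769

m ≈ 9.77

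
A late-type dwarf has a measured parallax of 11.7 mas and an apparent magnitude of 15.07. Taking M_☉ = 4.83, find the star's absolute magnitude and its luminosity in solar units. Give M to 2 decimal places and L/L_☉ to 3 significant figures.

d = 1/p = 1000/11.7 mas = 85.47 pc
M = m − 5 log₁₀ d + 5 = 15.07 − 5·1.9318 + 5 = 10.411
M − M_☉ = 10.411 − 4.83 = 5.581
L/L_☉ = 10^(−0.4 × 5.581) = 5.856×10^-3

M ≈ 10.41; L/L_☉ ≈ 5.86×10^-3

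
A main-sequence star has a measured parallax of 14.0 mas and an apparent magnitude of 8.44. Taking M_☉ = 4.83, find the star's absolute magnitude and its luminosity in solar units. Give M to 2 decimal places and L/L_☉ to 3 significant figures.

M ≈ 4.17; L/L_☉ ≈ 1.84

d = 1/p = 1000/14.0 mas = 71.43 pc
M = m − 5 log₁₀ d + 5 = 8.44 − 5·1.8539 + 5 = 4.171
M − M_☉ = 4.171 − 4.83 = -0.659
L/L_☉ = 10^(−0.4 × -0.659) = 1.835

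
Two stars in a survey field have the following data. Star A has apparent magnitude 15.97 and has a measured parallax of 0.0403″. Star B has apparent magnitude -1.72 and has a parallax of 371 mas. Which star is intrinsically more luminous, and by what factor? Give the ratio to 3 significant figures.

Star A: d = 1/p = 1/0.0403″ = 24.81 pc
Star A: M = m − 5 log₁₀ d + 5 = 15.97 − 5·1.3947 + 5 = 13.997
Star B: p = 371 mas = 0.371″ → d = 1/p = 2.695 pc
Star B: M = m − 5 log₁₀ d + 5 = -1.72 − 5·0.4306 + 5 = 1.127
ΔM = M_A − M_B = 13.997 − (1.127) = 12.870; smaller M is more luminous → Star B.
L ratio = 10^(0.4 |ΔM|) = 10^5.148 = 140600

Star B is more luminous, by a factor of 141000.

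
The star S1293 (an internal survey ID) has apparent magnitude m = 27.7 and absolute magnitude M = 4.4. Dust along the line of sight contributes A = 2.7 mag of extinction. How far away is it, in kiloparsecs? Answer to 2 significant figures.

d ≈ 130 kpc

m − M = 5 log₁₀(d/10 pc) + A  ⇒  27.7 − (4.4) − 2.7 = 5 log₁₀(d/10)
20.600 = 5 log₁₀(d/10)
log₁₀ d = (m − M − A)/5 + 1 = 5.1200
d = 10^5.1200 = 131800 pc
= 131.8 kpc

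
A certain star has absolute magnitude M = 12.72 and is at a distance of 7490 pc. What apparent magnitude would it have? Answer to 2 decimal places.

m = M + 5 log₁₀ d − 5 = 12.72 + 5·3.8745 − 5 = 27.092

m ≈ 27.09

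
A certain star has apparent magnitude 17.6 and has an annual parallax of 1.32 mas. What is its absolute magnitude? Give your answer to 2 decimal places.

M ≈ 8.20

p = 1.32 mas = 1.32×10^-3″ → d = 1/p = 757.6 pc
5 log₁₀(d/10 pc) = 5 log₁₀(757.6) − 5 = 9.397
M = m − 5 log₁₀(d/10) = 17.6 − 9.397 = 8.203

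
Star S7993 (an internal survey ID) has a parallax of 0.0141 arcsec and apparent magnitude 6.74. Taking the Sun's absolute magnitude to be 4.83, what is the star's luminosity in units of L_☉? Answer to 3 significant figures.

d = 1/p = 1/0.0141″ = 70.92 pc
M = m − 5 log₁₀ d + 5 = 6.74 − 5·1.8508 + 5 = 2.486
M − M_☉ = 2.486 − 4.83 = -2.344
L/L_☉ = 10^(−0.4 × -2.344) = 8.661

L/L_☉ ≈ 8.66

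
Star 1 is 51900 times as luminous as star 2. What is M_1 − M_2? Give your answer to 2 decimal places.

Pogson: ΔM = −2.5 log₁₀(ratio) = −2.5 log₁₀(51900) = −2.5 × 4.7152 = -11.788
Star 1 is brighter, so it has the smaller magnitude: the difference is negative.

M_1 − M_2 ≈ -11.79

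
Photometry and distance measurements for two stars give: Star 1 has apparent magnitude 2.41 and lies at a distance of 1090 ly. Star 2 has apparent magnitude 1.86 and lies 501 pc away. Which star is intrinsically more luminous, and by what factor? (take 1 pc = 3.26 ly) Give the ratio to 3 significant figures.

Star 2 is more luminous, by a factor of 3.73.

Star 1: d = 1090 ly / 3.26 = 334.4 pc
Star 1: M = m − 5 log₁₀ d + 5 = 2.41 − 5·2.5242 + 5 = -5.211
Star 2: M = m − 5 log₁₀ d + 5 = 1.86 − 5·2.6998 + 5 = -6.639
ΔM = M_1 − M_2 = -5.211 − (-6.639) = 1.428; smaller M is more luminous → Star 2.
L ratio = 10^(0.4 |ΔM|) = 10^0.571 = 3.726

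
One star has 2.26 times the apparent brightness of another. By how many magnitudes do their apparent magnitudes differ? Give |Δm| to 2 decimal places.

Pogson: Δm = −2.5 log₁₀(ratio) = −2.5 log₁₀(2.26) = −2.5 × 0.3541 = -0.885

|Δm| ≈ 0.89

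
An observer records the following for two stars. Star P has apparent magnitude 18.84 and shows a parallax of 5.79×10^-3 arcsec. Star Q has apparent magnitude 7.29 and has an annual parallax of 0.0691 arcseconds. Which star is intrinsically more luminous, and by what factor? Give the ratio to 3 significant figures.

Star Q is more luminous, by a factor of 293.

Star P: d = 1/p = 1/5.79×10^-3″ = 172.7 pc
Star P: M = m − 5 log₁₀ d + 5 = 18.84 − 5·2.2373 + 5 = 12.653
Star Q: d = 1/p = 1/0.0691″ = 14.47 pc
Star Q: M = m − 5 log₁₀ d + 5 = 7.29 − 5·1.1605 + 5 = 6.487
ΔM = M_P − M_Q = 12.653 − (6.487) = 6.166; smaller M is more luminous → Star Q.
L ratio = 10^(0.4 |ΔM|) = 10^2.466 = 292.7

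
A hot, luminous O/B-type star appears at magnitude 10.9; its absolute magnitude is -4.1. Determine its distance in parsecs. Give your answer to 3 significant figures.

d ≈ 10000 pc

Distance modulus: m − M = 10.9 − (-4.1) = 15.000
m − M = 5 log₁₀ d − 5
log₁₀ d = (m − M)/5 + 1 = 4.0000
d = 10^4.0000 = 10000 pc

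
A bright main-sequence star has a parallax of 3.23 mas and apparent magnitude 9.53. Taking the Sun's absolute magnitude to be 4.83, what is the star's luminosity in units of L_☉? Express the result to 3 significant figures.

d = 1/p = 1000/3.23 mas = 309.6 pc
M = m − 5 log₁₀ d + 5 = 9.53 − 5·2.4908 + 5 = 2.076
M − M_☉ = 2.076 − 4.83 = -2.754
L/L_☉ = 10^(−0.4 × -2.754) = 12.64

L/L_☉ ≈ 12.6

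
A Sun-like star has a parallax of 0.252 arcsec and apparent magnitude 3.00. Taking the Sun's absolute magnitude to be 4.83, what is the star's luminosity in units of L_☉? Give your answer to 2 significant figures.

d = 1/p = 1/0.252″ = 3.968 pc
M = m − 5 log₁₀ d + 5 = 3.00 − 5·0.5986 + 5 = 5.007
M − M_☉ = 5.007 − 4.83 = 0.177
L/L_☉ = 10^(−0.4 × 0.177) = 0.8496

L/L_☉ ≈ 0.85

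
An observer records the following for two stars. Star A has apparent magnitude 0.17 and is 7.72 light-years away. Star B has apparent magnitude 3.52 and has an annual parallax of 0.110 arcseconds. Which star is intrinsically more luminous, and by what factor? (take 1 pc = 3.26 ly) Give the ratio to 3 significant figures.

Star A is more luminous, by a factor of 1.48.

Star A: d = 7.72 ly / 3.26 = 2.368 pc
Star A: M = m − 5 log₁₀ d + 5 = 0.17 − 5·0.3744 + 5 = 3.298
Star B: d = 1/p = 1/0.110″ = 9.091 pc
Star B: M = m − 5 log₁₀ d + 5 = 3.52 − 5·0.9586 + 5 = 3.727
ΔM = M_A − M_B = 3.298 − (3.727) = -0.429; smaller M is more luminous → Star A.
L ratio = 10^(0.4 |ΔM|) = 10^0.172 = 1.485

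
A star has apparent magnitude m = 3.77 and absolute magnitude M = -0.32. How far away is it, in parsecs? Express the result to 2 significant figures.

Distance modulus: m − M = 3.77 − (-0.32) = 4.090
m − M = 5 log₁₀ d − 5
log₁₀ d = (m − M)/5 + 1 = 1.8180
d = 10^1.8180 = 65.77 pc

d ≈ 66 pc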